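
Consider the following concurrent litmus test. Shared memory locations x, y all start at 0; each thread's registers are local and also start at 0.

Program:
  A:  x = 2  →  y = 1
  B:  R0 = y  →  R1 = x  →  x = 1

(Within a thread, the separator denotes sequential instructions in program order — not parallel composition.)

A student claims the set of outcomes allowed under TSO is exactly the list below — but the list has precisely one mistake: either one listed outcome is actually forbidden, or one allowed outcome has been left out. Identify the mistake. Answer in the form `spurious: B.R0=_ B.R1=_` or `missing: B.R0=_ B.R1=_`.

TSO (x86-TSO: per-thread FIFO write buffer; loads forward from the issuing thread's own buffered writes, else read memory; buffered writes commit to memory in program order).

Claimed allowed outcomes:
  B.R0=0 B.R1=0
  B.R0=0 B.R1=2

outcome vector order: (B.R0,B.R1)
TSO (3): 0/0, 0/2, 1/2
TSO∖claimed = {1/2}

missing: B.R0=1 B.R1=2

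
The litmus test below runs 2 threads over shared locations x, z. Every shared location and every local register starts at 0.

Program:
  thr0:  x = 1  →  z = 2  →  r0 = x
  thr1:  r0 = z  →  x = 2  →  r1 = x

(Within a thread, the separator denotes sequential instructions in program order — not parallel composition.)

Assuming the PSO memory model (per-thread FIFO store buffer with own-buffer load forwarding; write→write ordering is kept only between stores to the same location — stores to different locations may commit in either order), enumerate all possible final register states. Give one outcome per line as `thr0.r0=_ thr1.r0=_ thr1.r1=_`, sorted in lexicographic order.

thr0.r0=1 thr1.r0=0 thr1.r1=1
thr0.r0=1 thr1.r0=0 thr1.r1=2
thr0.r0=1 thr1.r0=2 thr1.r1=1
thr0.r0=1 thr1.r0=2 thr1.r1=2
thr0.r0=2 thr1.r0=0 thr1.r1=2
thr0.r0=2 thr1.r0=2 thr1.r1=2

outcome vector order: (thr0.r0,thr1.r0,thr1.r1)
|PSO outcomes| = 6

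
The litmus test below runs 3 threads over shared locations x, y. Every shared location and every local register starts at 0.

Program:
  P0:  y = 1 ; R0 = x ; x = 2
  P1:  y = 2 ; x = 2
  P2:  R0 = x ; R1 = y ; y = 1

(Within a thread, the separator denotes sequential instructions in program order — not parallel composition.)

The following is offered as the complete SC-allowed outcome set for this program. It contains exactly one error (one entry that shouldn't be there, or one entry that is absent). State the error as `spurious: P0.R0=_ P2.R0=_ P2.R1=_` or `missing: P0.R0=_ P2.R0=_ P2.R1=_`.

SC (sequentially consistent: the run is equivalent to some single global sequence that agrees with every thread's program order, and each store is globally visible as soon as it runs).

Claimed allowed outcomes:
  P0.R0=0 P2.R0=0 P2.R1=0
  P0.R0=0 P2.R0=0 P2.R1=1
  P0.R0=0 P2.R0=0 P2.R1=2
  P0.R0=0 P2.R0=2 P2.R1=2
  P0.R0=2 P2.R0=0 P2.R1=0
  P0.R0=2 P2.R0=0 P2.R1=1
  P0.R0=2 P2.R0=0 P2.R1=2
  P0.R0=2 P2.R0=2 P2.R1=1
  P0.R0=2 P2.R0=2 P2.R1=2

outcome vector order: (P0.R0,P2.R0,P2.R1)
SC: 10 outcomes — {<0 0 0>, <0 0 1>, <0 0 2>, <0 2 1>, <0 2 2>, <2 0 0>, <2 0 1>, <2 0 2>, <2 2 1>, <2 2 2>}
SC∖claimed = {<0 2 1>}

missing: P0.R0=0 P2.R0=2 P2.R1=1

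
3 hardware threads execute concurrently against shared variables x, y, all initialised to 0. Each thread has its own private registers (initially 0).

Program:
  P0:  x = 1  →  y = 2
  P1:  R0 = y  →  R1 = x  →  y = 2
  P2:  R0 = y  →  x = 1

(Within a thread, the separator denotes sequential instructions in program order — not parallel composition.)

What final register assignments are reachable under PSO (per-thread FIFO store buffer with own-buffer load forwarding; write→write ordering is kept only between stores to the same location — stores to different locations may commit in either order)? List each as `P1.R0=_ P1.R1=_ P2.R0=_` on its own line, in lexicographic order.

outcome vector order: (P1.R0,P1.R1,P2.R0)
|PSO outcomes| = 8

P1.R0=0 P1.R1=0 P2.R0=0
P1.R0=0 P1.R1=0 P2.R0=2
P1.R0=0 P1.R1=1 P2.R0=0
P1.R0=0 P1.R1=1 P2.R0=2
P1.R0=2 P1.R1=0 P2.R0=0
P1.R0=2 P1.R1=0 P2.R0=2
P1.R0=2 P1.R1=1 P2.R0=0
P1.R0=2 P1.R1=1 P2.R0=2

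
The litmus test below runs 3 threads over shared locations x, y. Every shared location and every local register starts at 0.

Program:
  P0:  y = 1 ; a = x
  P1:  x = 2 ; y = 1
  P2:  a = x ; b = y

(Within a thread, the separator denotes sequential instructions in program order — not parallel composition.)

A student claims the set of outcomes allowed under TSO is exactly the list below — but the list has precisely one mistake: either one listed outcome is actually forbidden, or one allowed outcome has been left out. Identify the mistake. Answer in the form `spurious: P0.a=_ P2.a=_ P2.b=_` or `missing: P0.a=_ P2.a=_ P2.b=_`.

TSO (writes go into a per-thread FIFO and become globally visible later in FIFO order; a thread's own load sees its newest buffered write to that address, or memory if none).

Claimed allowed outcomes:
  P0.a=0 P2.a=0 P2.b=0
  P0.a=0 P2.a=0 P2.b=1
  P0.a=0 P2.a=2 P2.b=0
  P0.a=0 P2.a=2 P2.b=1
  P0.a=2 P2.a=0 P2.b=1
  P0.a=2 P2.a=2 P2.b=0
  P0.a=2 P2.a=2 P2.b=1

missing: P0.a=2 P2.a=0 P2.b=0

outcome vector order: (P0.a,P2.a,P2.b)
TSO: 8 outcomes — {(0,0,0), (0,0,1), (0,2,0), (0,2,1), (2,0,0), (2,0,1), (2,2,0), (2,2,1)}
TSO∖claimed = {(2,0,0)}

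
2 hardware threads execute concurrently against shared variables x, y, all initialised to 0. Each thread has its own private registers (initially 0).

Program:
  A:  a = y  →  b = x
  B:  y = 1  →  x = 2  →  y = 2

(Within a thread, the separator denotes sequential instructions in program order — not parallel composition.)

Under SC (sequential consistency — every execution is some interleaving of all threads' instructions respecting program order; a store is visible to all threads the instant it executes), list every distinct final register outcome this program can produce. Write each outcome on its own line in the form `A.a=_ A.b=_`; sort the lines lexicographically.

A.a=0 A.b=0
A.a=0 A.b=2
A.a=1 A.b=0
A.a=1 A.b=2
A.a=2 A.b=2

outcome vector order: (A.a,A.b)
|SC outcomes| = 5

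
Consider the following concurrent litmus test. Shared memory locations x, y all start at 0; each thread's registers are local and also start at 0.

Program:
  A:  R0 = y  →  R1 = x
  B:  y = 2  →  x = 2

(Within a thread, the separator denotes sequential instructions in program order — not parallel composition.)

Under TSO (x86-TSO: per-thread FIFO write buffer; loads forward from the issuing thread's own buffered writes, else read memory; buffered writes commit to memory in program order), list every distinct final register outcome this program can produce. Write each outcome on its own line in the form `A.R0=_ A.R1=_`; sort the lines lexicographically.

A.R0=0 A.R1=0
A.R0=0 A.R1=2
A.R0=2 A.R1=0
A.R0=2 A.R1=2

outcome vector order: (A.R0,A.R1)
|TSO outcomes| = 4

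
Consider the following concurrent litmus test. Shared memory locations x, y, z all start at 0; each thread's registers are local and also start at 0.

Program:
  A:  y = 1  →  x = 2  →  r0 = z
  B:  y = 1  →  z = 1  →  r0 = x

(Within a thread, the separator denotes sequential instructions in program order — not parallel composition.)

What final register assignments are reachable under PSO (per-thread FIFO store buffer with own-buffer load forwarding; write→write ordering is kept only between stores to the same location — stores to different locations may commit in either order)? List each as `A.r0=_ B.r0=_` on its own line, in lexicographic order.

A.r0=0 B.r0=0
A.r0=0 B.r0=2
A.r0=1 B.r0=0
A.r0=1 B.r0=2

outcome vector order: (A.r0,B.r0)
|PSO outcomes| = 4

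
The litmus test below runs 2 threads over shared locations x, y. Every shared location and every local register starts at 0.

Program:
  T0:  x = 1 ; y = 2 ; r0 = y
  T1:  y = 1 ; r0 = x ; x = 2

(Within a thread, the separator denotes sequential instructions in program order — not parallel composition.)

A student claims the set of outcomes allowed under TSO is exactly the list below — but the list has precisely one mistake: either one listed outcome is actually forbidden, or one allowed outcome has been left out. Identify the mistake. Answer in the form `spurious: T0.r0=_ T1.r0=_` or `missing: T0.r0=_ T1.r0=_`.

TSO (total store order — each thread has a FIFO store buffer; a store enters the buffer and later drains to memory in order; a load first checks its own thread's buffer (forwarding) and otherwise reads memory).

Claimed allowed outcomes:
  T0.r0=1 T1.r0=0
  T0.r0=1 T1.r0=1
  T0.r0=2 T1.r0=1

outcome vector order: (T0.r0,T1.r0)
[TSO] allowed = {(1,0); (1,1); (2,0); (2,1)}
TSO∖claimed = {(2,0)}

missing: T0.r0=2 T1.r0=0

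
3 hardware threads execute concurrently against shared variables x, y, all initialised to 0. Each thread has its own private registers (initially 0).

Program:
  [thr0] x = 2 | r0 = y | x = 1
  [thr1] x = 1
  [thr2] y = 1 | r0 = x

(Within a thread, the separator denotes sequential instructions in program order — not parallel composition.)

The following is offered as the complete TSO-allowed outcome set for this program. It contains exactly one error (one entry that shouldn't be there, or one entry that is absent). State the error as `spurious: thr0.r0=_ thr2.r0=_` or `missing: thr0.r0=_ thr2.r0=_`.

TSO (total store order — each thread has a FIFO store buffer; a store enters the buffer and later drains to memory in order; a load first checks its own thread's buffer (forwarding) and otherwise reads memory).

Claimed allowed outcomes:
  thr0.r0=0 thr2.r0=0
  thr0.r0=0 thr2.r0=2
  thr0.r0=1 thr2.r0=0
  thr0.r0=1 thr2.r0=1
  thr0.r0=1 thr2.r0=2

missing: thr0.r0=0 thr2.r0=1

outcome vector order: (thr0.r0,thr2.r0)
under TSO → <0 0>; <0 1>; <0 2>; <1 0>; <1 1>; <1 2>
TSO∖claimed = {<0 1>}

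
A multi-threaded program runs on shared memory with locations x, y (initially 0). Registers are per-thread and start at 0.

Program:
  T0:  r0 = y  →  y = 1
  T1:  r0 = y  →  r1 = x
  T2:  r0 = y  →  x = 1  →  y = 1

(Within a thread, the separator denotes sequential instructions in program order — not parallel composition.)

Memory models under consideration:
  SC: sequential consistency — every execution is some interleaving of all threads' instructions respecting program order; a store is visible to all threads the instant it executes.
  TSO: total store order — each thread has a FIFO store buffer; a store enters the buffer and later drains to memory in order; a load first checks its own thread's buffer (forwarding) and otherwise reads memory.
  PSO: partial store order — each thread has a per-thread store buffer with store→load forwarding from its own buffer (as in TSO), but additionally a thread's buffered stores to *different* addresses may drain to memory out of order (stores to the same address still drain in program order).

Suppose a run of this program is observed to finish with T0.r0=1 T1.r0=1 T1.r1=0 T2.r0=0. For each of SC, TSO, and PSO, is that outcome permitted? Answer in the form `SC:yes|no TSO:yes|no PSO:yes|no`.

outcome vector order: (T0.r0,T1.r0,T1.r1,T2.r0)
under SC → (0,0,0,0), (0,0,0,1), (0,0,1,0), (0,0,1,1), (0,1,0,0), (0,1,0,1), (0,1,1,0), (0,1,1,1), (1,0,0,0), (1,0,1,0), (1,1,1,0)
under TSO → (0,0,0,0), (0,0,0,1), (0,0,1,0), (0,0,1,1), (0,1,0,0), (0,1,0,1), (0,1,1,0), (0,1,1,1), (1,0,0,0), (1,0,1,0), (1,1,1,0)
under PSO → (0,0,0,0), (0,0,0,1), (0,0,1,0), (0,0,1,1), (0,1,0,0), (0,1,0,1), (0,1,1,0), (0,1,1,1), (1,0,0,0), (1,0,1,0), (1,1,0,0), (1,1,1,0)
target (1,1,0,0) ∈ {PSO}

SC:no TSO:no PSO:yes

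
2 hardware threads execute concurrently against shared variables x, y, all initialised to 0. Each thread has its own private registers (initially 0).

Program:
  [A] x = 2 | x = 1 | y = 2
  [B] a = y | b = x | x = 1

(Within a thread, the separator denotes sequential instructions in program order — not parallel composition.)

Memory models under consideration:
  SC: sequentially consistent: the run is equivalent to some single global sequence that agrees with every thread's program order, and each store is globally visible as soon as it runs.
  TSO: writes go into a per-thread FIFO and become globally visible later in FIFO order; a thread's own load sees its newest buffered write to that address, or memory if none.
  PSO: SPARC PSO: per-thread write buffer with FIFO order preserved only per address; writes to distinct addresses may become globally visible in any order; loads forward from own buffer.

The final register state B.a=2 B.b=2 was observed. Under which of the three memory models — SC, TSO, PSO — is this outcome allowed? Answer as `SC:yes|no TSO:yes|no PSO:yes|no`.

outcome vector order: (B.a,B.b)
SC (4): 0/0; 0/1; 0/2; 2/1
TSO (4): 0/0; 0/1; 0/2; 2/1
PSO (6): 0/0; 0/1; 0/2; 2/0; 2/1; 2/2
target 2/2 ∈ {PSO}

SC:no TSO:no PSO:yes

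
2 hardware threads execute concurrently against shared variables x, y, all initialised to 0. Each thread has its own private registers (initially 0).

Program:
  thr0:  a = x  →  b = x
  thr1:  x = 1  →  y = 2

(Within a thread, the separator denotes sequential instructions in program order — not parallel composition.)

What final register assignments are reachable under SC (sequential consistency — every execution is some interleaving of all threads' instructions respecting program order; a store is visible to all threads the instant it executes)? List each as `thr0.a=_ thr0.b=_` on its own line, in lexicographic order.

thr0.a=0 thr0.b=0
thr0.a=0 thr0.b=1
thr0.a=1 thr0.b=1

outcome vector order: (thr0.a,thr0.b)
|SC outcomes| = 3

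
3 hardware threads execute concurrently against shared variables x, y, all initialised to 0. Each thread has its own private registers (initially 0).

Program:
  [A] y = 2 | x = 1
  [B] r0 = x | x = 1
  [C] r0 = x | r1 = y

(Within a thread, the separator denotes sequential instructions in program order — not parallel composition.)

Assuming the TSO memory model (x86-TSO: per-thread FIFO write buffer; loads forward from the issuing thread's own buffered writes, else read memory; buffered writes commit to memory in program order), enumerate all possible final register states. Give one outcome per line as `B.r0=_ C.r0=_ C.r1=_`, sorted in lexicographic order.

B.r0=0 C.r0=0 C.r1=0
B.r0=0 C.r0=0 C.r1=2
B.r0=0 C.r0=1 C.r1=0
B.r0=0 C.r0=1 C.r1=2
B.r0=1 C.r0=0 C.r1=0
B.r0=1 C.r0=0 C.r1=2
B.r0=1 C.r0=1 C.r1=2

outcome vector order: (B.r0,C.r0,C.r1)
|TSO outcomes| = 7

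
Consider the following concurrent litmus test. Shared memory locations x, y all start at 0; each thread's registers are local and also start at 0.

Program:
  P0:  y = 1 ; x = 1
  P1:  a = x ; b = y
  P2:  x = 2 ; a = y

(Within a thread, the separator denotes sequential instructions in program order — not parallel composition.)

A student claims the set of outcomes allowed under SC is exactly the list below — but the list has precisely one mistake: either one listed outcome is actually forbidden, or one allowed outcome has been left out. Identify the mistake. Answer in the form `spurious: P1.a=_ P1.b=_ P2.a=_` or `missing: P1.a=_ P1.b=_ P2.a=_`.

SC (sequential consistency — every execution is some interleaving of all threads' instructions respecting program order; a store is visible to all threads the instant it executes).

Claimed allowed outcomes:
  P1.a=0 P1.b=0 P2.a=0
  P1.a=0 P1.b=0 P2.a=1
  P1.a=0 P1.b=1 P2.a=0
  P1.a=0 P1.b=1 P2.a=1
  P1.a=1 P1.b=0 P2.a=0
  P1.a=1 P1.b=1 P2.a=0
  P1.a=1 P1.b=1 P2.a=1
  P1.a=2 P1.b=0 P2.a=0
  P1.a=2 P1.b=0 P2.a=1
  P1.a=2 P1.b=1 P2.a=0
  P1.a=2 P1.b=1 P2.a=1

outcome vector order: (P1.a,P1.b,P2.a)
SC (10): 000 001 010 011 110 111 200 201 210 211
claimed∖SC = {100}

spurious: P1.a=1 P1.b=0 P2.a=0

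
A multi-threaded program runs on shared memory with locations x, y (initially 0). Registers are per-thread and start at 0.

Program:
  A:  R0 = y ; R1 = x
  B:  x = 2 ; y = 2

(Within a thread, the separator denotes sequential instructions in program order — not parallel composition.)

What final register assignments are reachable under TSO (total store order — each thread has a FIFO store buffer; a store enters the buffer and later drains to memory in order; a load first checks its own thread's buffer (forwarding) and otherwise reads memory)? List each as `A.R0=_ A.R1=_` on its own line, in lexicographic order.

A.R0=0 A.R1=0
A.R0=0 A.R1=2
A.R0=2 A.R1=2

outcome vector order: (A.R0,A.R1)
|TSO outcomes| = 3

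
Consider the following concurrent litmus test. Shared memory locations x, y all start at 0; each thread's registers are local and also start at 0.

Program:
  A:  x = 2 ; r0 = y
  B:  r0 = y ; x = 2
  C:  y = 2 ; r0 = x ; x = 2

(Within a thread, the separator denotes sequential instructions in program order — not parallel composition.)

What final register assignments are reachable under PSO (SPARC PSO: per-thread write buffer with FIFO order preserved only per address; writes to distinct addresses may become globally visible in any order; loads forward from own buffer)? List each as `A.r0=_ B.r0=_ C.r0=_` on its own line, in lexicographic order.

A.r0=0 B.r0=0 C.r0=0
A.r0=0 B.r0=0 C.r0=2
A.r0=0 B.r0=2 C.r0=0
A.r0=0 B.r0=2 C.r0=2
A.r0=2 B.r0=0 C.r0=0
A.r0=2 B.r0=0 C.r0=2
A.r0=2 B.r0=2 C.r0=0
A.r0=2 B.r0=2 C.r0=2

outcome vector order: (A.r0,B.r0,C.r0)
|PSO outcomes| = 8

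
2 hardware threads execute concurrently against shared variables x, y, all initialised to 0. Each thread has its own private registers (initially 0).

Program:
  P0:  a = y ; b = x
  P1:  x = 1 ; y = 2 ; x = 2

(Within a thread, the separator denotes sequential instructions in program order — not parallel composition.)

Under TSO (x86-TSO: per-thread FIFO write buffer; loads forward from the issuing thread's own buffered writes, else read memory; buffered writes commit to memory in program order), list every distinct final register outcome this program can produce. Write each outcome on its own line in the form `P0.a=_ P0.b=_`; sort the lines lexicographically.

outcome vector order: (P0.a,P0.b)
|TSO outcomes| = 5

P0.a=0 P0.b=0
P0.a=0 P0.b=1
P0.a=0 P0.b=2
P0.a=2 P0.b=1
P0.a=2 P0.b=2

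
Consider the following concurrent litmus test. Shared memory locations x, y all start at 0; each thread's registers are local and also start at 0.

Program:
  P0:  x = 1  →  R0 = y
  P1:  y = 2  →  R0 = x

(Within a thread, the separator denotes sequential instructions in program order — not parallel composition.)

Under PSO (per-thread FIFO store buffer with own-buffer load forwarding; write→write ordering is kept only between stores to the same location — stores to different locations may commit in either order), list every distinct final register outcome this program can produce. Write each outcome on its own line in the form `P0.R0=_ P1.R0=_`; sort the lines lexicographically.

P0.R0=0 P1.R0=0
P0.R0=0 P1.R0=1
P0.R0=2 P1.R0=0
P0.R0=2 P1.R0=1

outcome vector order: (P0.R0,P1.R0)
|PSO outcomes| = 4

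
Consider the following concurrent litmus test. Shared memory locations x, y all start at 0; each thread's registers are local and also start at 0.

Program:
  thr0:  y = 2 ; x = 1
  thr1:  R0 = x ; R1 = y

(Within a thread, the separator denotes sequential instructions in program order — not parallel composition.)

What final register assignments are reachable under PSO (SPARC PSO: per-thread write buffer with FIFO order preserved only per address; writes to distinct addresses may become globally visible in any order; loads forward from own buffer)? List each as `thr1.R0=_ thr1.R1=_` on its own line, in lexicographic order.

outcome vector order: (thr1.R0,thr1.R1)
|PSO outcomes| = 4

thr1.R0=0 thr1.R1=0
thr1.R0=0 thr1.R1=2
thr1.R0=1 thr1.R1=0
thr1.R0=1 thr1.R1=2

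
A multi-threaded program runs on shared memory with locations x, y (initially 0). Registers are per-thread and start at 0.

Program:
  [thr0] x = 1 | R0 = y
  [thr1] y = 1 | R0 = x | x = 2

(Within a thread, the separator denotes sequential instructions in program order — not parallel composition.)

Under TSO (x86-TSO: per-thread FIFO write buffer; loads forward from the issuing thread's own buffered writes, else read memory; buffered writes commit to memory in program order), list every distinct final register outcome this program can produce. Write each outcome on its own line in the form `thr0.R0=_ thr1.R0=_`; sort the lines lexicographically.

outcome vector order: (thr0.R0,thr1.R0)
|TSO outcomes| = 4

thr0.R0=0 thr1.R0=0
thr0.R0=0 thr1.R0=1
thr0.R0=1 thr1.R0=0
thr0.R0=1 thr1.R0=1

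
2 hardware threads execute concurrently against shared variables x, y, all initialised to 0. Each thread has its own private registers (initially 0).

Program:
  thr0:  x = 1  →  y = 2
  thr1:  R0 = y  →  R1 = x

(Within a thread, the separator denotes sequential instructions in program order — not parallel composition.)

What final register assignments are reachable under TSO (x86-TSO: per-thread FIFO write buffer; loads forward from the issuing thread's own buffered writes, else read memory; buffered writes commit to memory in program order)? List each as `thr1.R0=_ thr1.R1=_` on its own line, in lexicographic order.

thr1.R0=0 thr1.R1=0
thr1.R0=0 thr1.R1=1
thr1.R0=2 thr1.R1=1

outcome vector order: (thr1.R0,thr1.R1)
|TSO outcomes| = 3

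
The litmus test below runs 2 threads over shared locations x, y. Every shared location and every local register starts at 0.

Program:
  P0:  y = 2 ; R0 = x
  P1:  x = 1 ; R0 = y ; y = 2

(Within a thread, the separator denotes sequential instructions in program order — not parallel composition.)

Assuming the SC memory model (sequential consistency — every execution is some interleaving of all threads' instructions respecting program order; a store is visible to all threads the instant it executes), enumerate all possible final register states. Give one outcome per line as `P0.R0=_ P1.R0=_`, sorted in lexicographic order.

outcome vector order: (P0.R0,P1.R0)
|SC outcomes| = 3

P0.R0=0 P1.R0=2
P0.R0=1 P1.R0=0
P0.R0=1 P1.R0=2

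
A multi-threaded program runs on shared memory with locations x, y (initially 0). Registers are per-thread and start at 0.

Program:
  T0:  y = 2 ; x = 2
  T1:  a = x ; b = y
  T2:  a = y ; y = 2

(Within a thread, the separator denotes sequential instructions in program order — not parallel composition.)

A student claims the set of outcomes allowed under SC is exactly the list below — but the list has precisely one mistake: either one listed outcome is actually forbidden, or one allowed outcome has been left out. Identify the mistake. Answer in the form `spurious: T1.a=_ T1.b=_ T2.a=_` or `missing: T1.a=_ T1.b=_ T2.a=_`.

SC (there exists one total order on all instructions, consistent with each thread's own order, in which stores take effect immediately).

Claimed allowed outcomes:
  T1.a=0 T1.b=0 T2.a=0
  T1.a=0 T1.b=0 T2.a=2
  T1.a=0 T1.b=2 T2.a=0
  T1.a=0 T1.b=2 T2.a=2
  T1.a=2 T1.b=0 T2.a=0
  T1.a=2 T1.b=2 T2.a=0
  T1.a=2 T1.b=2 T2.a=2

outcome vector order: (T1.a,T1.b,T2.a)
under SC → <0 0 0>; <0 0 2>; <0 2 0>; <0 2 2>; <2 2 0>; <2 2 2>
claimed∖SC = {<2 0 0>}

spurious: T1.a=2 T1.b=0 T2.a=0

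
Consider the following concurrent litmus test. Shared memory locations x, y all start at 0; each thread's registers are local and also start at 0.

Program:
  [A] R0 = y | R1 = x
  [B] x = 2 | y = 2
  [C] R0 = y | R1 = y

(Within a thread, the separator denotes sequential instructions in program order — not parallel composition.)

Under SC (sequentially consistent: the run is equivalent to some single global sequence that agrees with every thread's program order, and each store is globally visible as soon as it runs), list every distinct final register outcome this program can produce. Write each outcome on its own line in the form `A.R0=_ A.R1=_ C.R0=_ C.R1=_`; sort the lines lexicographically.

A.R0=0 A.R1=0 C.R0=0 C.R1=0
A.R0=0 A.R1=0 C.R0=0 C.R1=2
A.R0=0 A.R1=0 C.R0=2 C.R1=2
A.R0=0 A.R1=2 C.R0=0 C.R1=0
A.R0=0 A.R1=2 C.R0=0 C.R1=2
A.R0=0 A.R1=2 C.R0=2 C.R1=2
A.R0=2 A.R1=2 C.R0=0 C.R1=0
A.R0=2 A.R1=2 C.R0=0 C.R1=2
A.R0=2 A.R1=2 C.R0=2 C.R1=2

outcome vector order: (A.R0,A.R1,C.R0,C.R1)
|SC outcomes| = 9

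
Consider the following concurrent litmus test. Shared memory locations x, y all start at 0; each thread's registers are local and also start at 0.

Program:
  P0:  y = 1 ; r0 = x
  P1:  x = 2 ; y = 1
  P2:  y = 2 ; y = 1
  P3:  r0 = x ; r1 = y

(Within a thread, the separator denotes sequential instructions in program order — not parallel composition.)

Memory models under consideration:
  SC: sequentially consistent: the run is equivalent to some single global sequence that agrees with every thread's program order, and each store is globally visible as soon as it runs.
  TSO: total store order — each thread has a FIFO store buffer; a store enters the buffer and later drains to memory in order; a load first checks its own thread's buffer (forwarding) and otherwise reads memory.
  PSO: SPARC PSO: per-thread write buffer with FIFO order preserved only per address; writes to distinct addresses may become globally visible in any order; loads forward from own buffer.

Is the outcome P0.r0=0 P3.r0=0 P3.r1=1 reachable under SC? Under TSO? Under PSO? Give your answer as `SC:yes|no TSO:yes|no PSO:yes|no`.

SC:yes TSO:yes PSO:yes

outcome vector order: (P0.r0,P3.r0,P3.r1)
under SC → 0/0/0; 0/0/1; 0/0/2; 0/2/1; 0/2/2; 2/0/0; 2/0/1; 2/0/2; 2/2/0; 2/2/1; 2/2/2
under TSO → 0/0/0; 0/0/1; 0/0/2; 0/2/0; 0/2/1; 0/2/2; 2/0/0; 2/0/1; 2/0/2; 2/2/0; 2/2/1; 2/2/2
under PSO → 0/0/0; 0/0/1; 0/0/2; 0/2/0; 0/2/1; 0/2/2; 2/0/0; 2/0/1; 2/0/2; 2/2/0; 2/2/1; 2/2/2
target 0/0/1 ∈ {SC,TSO,PSO}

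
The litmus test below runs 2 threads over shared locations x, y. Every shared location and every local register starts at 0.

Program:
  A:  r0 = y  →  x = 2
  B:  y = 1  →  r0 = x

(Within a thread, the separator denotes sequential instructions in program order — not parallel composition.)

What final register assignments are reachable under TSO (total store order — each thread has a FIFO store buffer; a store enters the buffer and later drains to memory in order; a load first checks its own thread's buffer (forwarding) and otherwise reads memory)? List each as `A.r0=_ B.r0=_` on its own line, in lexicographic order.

A.r0=0 B.r0=0
A.r0=0 B.r0=2
A.r0=1 B.r0=0
A.r0=1 B.r0=2

outcome vector order: (A.r0,B.r0)
|TSO outcomes| = 4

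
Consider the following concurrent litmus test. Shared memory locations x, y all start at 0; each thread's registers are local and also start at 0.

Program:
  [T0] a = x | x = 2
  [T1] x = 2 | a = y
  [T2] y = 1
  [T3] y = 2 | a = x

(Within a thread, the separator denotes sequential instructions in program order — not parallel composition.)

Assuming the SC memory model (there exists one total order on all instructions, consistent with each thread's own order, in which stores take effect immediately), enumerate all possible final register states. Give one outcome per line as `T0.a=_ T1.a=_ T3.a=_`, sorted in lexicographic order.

outcome vector order: (T0.a,T1.a,T3.a)
|SC outcomes| = 10

T0.a=0 T1.a=0 T3.a=2
T0.a=0 T1.a=1 T3.a=0
T0.a=0 T1.a=1 T3.a=2
T0.a=0 T1.a=2 T3.a=0
T0.a=0 T1.a=2 T3.a=2
T0.a=2 T1.a=0 T3.a=2
T0.a=2 T1.a=1 T3.a=0
T0.a=2 T1.a=1 T3.a=2
T0.a=2 T1.a=2 T3.a=0
T0.a=2 T1.a=2 T3.a=2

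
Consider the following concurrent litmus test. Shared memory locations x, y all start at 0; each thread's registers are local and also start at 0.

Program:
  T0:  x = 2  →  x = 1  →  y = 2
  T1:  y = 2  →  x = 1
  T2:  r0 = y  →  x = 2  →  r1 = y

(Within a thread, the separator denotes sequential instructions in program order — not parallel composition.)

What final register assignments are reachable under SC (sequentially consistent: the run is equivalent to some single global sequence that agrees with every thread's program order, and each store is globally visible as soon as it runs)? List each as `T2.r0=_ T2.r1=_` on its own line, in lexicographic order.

T2.r0=0 T2.r1=0
T2.r0=0 T2.r1=2
T2.r0=2 T2.r1=2

outcome vector order: (T2.r0,T2.r1)
|SC outcomes| = 3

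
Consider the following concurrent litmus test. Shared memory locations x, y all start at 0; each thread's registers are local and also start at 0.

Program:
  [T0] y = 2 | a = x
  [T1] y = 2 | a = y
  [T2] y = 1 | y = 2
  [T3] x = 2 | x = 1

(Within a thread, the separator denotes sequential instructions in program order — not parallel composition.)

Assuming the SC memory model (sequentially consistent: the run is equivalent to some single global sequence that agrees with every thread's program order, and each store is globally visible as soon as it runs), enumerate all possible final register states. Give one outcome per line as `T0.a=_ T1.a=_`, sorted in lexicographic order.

outcome vector order: (T0.a,T1.a)
|SC outcomes| = 6

T0.a=0 T1.a=1
T0.a=0 T1.a=2
T0.a=1 T1.a=1
T0.a=1 T1.a=2
T0.a=2 T1.a=1
T0.a=2 T1.a=2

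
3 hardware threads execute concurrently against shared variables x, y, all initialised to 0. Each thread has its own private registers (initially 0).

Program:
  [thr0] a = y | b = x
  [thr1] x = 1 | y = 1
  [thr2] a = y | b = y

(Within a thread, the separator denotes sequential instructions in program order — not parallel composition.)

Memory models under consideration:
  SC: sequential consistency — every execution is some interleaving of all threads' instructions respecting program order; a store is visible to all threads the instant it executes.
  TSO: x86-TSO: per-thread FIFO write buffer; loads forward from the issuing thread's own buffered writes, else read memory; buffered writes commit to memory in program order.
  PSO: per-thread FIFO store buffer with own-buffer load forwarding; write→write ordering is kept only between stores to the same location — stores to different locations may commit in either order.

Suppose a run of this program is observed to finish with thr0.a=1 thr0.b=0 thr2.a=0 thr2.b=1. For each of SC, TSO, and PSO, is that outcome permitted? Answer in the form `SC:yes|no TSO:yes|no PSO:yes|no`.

SC:no TSO:no PSO:yes

outcome vector order: (thr0.a,thr0.b,thr2.a,thr2.b)
SC (9): <0 0 0 0>; <0 0 0 1>; <0 0 1 1>; <0 1 0 0>; <0 1 0 1>; <0 1 1 1>; <1 1 0 0>; <1 1 0 1>; <1 1 1 1>
TSO (9): <0 0 0 0>; <0 0 0 1>; <0 0 1 1>; <0 1 0 0>; <0 1 0 1>; <0 1 1 1>; <1 1 0 0>; <1 1 0 1>; <1 1 1 1>
PSO (12): <0 0 0 0>; <0 0 0 1>; <0 0 1 1>; <0 1 0 0>; <0 1 0 1>; <0 1 1 1>; <1 0 0 0>; <1 0 0 1>; <1 0 1 1>; <1 1 0 0>; <1 1 0 1>; <1 1 1 1>
target <1 0 0 1> ∈ {PSO}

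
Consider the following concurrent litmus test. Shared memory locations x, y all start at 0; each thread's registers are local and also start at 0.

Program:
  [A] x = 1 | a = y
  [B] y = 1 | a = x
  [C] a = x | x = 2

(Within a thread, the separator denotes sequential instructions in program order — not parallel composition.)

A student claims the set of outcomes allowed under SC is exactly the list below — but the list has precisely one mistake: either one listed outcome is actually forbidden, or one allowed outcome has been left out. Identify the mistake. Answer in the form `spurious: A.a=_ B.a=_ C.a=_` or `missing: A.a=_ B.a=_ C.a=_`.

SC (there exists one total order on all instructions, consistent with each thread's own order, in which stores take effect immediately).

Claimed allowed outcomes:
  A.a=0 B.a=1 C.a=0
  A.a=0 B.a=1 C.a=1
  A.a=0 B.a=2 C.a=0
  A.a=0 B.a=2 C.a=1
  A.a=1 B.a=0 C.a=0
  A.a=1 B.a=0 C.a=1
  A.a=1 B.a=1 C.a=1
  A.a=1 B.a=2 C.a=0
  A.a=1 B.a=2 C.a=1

missing: A.a=1 B.a=1 C.a=0

outcome vector order: (A.a,B.a,C.a)
SC (10): (0,1,0); (0,1,1); (0,2,0); (0,2,1); (1,0,0); (1,0,1); (1,1,0); (1,1,1); (1,2,0); (1,2,1)
SC∖claimed = {(1,1,0)}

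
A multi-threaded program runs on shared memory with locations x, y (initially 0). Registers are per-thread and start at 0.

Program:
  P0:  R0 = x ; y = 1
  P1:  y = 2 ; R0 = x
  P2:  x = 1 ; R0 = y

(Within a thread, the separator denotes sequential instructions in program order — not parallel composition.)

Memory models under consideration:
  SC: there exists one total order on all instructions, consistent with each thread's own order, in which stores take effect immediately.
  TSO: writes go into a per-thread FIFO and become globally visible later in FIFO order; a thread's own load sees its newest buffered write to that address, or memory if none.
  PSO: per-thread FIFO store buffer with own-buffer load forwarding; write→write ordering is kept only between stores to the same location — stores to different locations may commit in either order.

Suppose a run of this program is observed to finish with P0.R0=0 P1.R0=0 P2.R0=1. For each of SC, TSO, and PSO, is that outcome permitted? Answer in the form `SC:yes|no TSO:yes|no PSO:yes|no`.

outcome vector order: (P0.R0,P1.R0,P2.R0)
under SC → 0/0/1, 0/0/2, 0/1/0, 0/1/1, 0/1/2, 1/0/1, 1/0/2, 1/1/0, 1/1/1, 1/1/2
under TSO → 0/0/0, 0/0/1, 0/0/2, 0/1/0, 0/1/1, 0/1/2, 1/0/0, 1/0/1, 1/0/2, 1/1/0, 1/1/1, 1/1/2
under PSO → 0/0/0, 0/0/1, 0/0/2, 0/1/0, 0/1/1, 0/1/2, 1/0/0, 1/0/1, 1/0/2, 1/1/0, 1/1/1, 1/1/2
target 0/0/1 ∈ {SC,TSO,PSO}

SC:yes TSO:yes PSO:yes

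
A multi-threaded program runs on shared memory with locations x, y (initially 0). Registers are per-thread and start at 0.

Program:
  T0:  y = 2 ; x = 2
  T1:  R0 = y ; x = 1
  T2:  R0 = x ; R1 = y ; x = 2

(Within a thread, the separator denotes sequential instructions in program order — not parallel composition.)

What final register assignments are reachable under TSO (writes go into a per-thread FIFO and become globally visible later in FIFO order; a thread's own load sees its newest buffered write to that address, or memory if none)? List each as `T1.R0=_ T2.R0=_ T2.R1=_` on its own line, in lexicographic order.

T1.R0=0 T2.R0=0 T2.R1=0
T1.R0=0 T2.R0=0 T2.R1=2
T1.R0=0 T2.R0=1 T2.R1=0
T1.R0=0 T2.R0=1 T2.R1=2
T1.R0=0 T2.R0=2 T2.R1=2
T1.R0=2 T2.R0=0 T2.R1=0
T1.R0=2 T2.R0=0 T2.R1=2
T1.R0=2 T2.R0=1 T2.R1=2
T1.R0=2 T2.R0=2 T2.R1=2

outcome vector order: (T1.R0,T2.R0,T2.R1)
|TSO outcomes| = 9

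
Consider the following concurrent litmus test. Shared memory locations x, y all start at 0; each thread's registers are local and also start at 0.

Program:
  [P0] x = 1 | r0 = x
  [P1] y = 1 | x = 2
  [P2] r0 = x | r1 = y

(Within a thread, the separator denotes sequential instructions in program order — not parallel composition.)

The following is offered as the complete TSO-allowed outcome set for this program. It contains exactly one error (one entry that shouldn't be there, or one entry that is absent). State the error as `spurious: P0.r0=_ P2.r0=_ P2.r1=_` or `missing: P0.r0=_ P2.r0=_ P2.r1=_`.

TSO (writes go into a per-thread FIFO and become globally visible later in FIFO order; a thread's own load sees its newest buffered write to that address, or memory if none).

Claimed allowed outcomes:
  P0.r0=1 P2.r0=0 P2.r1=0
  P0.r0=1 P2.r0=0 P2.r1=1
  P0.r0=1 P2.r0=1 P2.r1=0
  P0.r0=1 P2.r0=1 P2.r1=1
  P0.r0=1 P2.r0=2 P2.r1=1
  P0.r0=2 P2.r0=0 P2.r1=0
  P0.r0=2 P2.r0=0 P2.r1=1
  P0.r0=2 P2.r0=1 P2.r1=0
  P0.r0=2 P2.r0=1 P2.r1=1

outcome vector order: (P0.r0,P2.r0,P2.r1)
TSO: 10 outcomes — {(1,0,0); (1,0,1); (1,1,0); (1,1,1); (1,2,1); (2,0,0); (2,0,1); (2,1,0); (2,1,1); (2,2,1)}
TSO∖claimed = {(2,2,1)}

missing: P0.r0=2 P2.r0=2 P2.r1=1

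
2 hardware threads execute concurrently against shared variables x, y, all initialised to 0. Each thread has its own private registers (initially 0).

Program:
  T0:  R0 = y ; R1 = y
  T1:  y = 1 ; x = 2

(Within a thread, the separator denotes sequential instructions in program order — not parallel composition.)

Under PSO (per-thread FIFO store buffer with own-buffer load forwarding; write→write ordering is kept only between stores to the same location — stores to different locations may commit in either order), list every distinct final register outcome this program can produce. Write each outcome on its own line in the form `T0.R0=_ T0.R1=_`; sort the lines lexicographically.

T0.R0=0 T0.R1=0
T0.R0=0 T0.R1=1
T0.R0=1 T0.R1=1

outcome vector order: (T0.R0,T0.R1)
|PSO outcomes| = 3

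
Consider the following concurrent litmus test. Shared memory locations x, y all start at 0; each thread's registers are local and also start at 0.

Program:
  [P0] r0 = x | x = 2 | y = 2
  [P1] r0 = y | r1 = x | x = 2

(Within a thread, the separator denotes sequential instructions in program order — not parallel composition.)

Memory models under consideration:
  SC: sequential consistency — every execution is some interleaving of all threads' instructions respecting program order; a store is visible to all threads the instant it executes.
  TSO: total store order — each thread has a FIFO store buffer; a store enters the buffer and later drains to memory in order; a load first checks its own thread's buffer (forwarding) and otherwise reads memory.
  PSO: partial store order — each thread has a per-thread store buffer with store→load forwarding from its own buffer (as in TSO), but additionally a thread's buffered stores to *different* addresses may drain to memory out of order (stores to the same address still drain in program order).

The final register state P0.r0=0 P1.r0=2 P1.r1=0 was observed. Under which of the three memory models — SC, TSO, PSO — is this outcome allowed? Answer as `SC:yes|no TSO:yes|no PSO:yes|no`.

SC:no TSO:no PSO:yes

outcome vector order: (P0.r0,P1.r0,P1.r1)
SC: 4 outcomes — {(0,0,0) (0,0,2) (0,2,2) (2,0,0)}
TSO: 4 outcomes — {(0,0,0) (0,0,2) (0,2,2) (2,0,0)}
PSO: 5 outcomes — {(0,0,0) (0,0,2) (0,2,0) (0,2,2) (2,0,0)}
target (0,2,0) ∈ {PSO}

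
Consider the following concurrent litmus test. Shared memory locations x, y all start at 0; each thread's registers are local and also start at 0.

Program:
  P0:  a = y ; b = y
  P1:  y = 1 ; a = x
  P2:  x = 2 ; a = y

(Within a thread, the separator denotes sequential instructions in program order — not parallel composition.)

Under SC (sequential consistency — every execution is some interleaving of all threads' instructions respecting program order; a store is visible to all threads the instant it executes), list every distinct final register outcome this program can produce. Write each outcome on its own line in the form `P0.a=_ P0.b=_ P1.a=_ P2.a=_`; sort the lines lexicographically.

P0.a=0 P0.b=0 P1.a=0 P2.a=1
P0.a=0 P0.b=0 P1.a=2 P2.a=0
P0.a=0 P0.b=0 P1.a=2 P2.a=1
P0.a=0 P0.b=1 P1.a=0 P2.a=1
P0.a=0 P0.b=1 P1.a=2 P2.a=0
P0.a=0 P0.b=1 P1.a=2 P2.a=1
P0.a=1 P0.b=1 P1.a=0 P2.a=1
P0.a=1 P0.b=1 P1.a=2 P2.a=0
P0.a=1 P0.b=1 P1.a=2 P2.a=1

outcome vector order: (P0.a,P0.b,P1.a,P2.a)
|SC outcomes| = 9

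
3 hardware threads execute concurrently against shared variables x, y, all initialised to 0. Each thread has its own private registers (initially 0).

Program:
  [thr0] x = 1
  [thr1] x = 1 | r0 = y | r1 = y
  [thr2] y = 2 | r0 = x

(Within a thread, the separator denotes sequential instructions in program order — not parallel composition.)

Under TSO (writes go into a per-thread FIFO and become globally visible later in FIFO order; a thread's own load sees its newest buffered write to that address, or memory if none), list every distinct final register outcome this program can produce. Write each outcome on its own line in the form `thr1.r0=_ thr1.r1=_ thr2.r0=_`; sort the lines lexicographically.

thr1.r0=0 thr1.r1=0 thr2.r0=0
thr1.r0=0 thr1.r1=0 thr2.r0=1
thr1.r0=0 thr1.r1=2 thr2.r0=0
thr1.r0=0 thr1.r1=2 thr2.r0=1
thr1.r0=2 thr1.r1=2 thr2.r0=0
thr1.r0=2 thr1.r1=2 thr2.r0=1

outcome vector order: (thr1.r0,thr1.r1,thr2.r0)
|TSO outcomes| = 6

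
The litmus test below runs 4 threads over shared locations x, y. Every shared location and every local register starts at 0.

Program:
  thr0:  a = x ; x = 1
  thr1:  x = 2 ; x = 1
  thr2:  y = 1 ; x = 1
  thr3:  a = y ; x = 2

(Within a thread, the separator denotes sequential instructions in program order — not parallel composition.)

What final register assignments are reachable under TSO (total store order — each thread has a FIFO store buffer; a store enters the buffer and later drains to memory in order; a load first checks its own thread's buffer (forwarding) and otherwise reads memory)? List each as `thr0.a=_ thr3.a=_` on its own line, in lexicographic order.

thr0.a=0 thr3.a=0
thr0.a=0 thr3.a=1
thr0.a=1 thr3.a=0
thr0.a=1 thr3.a=1
thr0.a=2 thr3.a=0
thr0.a=2 thr3.a=1

outcome vector order: (thr0.a,thr3.a)
|TSO outcomes| = 6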